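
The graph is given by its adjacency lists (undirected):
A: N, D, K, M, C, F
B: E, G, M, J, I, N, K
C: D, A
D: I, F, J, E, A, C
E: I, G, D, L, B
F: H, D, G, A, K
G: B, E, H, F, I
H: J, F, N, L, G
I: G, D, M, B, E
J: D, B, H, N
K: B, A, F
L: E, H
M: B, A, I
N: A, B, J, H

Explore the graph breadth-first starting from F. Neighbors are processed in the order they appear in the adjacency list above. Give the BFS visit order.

F, H, D, G, A, K, J, N, L, I, E, C, B, M

Visit F; enqueue H, D, G, A, K → queue [H, D, G, A, K]
Visit H; enqueue J, N, L → queue [D, G, A, K, J, N, L]
Visit D; enqueue I, E, C → queue [G, A, K, J, N, L, I, E, C]
Visit G; enqueue B → queue [A, K, J, N, L, I, E, C, B]
Visit A; enqueue M → queue [K, J, N, L, I, E, C, B, M]
Visit K → queue [J, N, L, I, E, C, B, M]
Visit J → queue [N, L, I, E, C, B, M]
Visit N → queue [L, I, E, C, B, M]
Visit L → queue [I, E, C, B, M]
Visit I → queue [E, C, B, M]
Visit E → queue [C, B, M]
Visit C → queue [B, M]
Visit B → queue [M]
Visit M → queue []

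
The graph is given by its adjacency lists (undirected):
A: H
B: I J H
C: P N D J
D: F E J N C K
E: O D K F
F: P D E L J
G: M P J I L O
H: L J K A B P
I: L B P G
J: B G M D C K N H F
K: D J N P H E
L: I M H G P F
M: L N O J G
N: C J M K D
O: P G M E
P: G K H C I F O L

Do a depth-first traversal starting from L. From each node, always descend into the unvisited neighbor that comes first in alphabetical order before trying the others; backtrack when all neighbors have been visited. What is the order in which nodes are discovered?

Visit L
L → F
F → D
D → C
C → J
J → B
B → H
H → A
H → K
K → E
E → O
O → G
G → I
I → P
G → M
M → N

L, F, D, C, J, B, H, A, K, E, O, G, I, P, M, N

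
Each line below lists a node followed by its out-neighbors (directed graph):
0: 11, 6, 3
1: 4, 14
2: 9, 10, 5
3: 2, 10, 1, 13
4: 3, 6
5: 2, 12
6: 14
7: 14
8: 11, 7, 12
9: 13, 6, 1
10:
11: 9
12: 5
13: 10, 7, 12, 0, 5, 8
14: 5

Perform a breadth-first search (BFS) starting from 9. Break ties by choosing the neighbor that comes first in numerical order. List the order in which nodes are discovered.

Visit 9; enqueue 1, 6, 13 → queue [1, 6, 13]
Visit 1; enqueue 4, 14 → queue [6, 13, 4, 14]
Visit 6 → queue [13, 4, 14]
Visit 13; enqueue 0, 5, 7, 8, 10, 12 → queue [4, 14, 0, 5, 7, 8, 10, 12]
Visit 4; enqueue 3 → queue [14, 0, 5, 7, 8, 10, 12, 3]
Visit 14 → queue [0, 5, 7, 8, 10, 12, 3]
Visit 0; enqueue 11 → queue [5, 7, 8, 10, 12, 3, 11]
Visit 5; enqueue 2 → queue [7, 8, 10, 12, 3, 11, 2]
Visit 7 → queue [8, 10, 12, 3, 11, 2]
Visit 8 → queue [10, 12, 3, 11, 2]
Visit 10 → queue [12, 3, 11, 2]
Visit 12 → queue [3, 11, 2]
Visit 3 → queue [11, 2]
Visit 11 → queue [2]
Visit 2 → queue []

9 1 6 13 4 14 0 5 7 8 10 12 3 11 2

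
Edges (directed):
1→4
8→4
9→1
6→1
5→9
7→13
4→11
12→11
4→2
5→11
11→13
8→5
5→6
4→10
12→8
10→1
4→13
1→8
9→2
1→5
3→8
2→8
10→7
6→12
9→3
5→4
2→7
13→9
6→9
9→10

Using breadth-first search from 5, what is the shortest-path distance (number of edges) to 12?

2

Level 0: 5
Level 1: 4, 6, 9, 11
Level 2: 1, 2, 3, 10, 12, 13
Level 3: 7, 8
12 first appears at level 2.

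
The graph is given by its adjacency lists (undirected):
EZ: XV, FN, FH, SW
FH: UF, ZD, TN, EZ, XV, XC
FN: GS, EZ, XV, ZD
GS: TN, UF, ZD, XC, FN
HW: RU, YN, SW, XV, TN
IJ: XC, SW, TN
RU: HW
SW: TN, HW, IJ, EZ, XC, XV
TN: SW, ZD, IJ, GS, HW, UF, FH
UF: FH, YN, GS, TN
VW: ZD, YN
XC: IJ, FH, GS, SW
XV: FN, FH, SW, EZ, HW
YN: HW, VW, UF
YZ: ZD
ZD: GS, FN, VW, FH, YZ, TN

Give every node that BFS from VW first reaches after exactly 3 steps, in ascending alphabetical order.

EZ, IJ, RU, SW, XC, XV

Level 0: VW
Level 1: YN, ZD
Level 2: FH, FN, GS, HW, TN, UF, YZ
Level 3: EZ, IJ, RU, SW, XC, XV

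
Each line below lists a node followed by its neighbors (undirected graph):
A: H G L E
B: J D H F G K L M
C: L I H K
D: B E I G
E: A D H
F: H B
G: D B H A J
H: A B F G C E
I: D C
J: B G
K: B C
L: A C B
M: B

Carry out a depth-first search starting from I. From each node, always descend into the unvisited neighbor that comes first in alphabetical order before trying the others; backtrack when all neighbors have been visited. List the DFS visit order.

I, C, H, A, E, D, B, F, G, J, K, L, M

Visit I
I → C
C → H
H → A
A → E
E → D
D → B
B → F
B → G
G → J
B → K
B → L
B → M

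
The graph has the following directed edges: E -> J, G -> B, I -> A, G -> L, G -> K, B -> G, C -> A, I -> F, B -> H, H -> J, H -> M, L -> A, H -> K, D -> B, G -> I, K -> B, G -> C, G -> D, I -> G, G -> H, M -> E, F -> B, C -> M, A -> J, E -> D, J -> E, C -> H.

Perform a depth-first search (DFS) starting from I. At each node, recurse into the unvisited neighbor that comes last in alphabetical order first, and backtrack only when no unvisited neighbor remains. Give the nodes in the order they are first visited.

I -> G -> L -> A -> J -> E -> D -> B -> H -> M -> K -> C -> F

Visit I
I → G
G → L
L → A
A → J
J → E
E → D
D → B
B → H
H → M
H → K
G → C
I → F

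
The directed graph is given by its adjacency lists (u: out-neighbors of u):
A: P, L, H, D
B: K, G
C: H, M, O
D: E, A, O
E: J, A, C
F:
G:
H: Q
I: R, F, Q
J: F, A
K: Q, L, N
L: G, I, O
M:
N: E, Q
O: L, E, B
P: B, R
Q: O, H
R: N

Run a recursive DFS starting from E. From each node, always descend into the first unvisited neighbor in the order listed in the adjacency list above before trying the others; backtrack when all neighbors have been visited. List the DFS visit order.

Visit E
E → J
J → F
J → A
A → P
P → B
B → K
K → Q
Q → O
O → L
L → G
L → I
I → R
R → N
Q → H
A → D
E → C
C → M

E, J, F, A, P, B, K, Q, O, L, G, I, R, N, H, D, C, M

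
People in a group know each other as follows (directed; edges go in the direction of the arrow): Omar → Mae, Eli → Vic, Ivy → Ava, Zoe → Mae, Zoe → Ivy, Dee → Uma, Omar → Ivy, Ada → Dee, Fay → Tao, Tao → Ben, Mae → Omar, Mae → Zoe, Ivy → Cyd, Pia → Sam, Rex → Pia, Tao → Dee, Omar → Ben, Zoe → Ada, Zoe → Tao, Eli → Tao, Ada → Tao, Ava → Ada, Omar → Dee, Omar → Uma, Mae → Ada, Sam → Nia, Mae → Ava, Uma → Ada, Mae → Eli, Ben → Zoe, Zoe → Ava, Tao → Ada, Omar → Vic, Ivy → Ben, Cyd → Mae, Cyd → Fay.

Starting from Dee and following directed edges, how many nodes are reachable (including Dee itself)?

14

BFS from Dee visits: Dee, Uma, Ada, Tao, Ben, Zoe, Mae, Ivy, Ava, Omar, Eli, Cyd, Vic, Fay
Reachable nodes: 14 of 18 total.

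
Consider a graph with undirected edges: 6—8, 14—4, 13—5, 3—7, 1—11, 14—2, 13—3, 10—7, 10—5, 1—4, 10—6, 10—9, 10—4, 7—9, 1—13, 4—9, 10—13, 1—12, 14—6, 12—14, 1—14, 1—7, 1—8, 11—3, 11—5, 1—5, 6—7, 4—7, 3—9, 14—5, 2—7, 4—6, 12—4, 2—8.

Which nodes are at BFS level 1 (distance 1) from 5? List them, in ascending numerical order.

Level 0: 5
Level 1: 1, 10, 11, 13, 14
Level 2: 2, 3, 4, 6, 7, 8, 9, 12

1, 10, 11, 13, 14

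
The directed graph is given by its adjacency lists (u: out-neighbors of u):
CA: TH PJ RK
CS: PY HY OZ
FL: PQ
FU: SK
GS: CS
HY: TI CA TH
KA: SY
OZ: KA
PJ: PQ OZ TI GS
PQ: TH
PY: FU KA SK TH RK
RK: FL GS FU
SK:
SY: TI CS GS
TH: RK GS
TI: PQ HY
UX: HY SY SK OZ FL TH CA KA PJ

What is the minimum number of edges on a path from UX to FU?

Level 0: UX
Level 1: CA, FL, HY, KA, OZ, PJ, SK, SY, TH
Level 2: CS, GS, PQ, RK, TI
Level 3: FU, PY
FU first appears at level 3.

3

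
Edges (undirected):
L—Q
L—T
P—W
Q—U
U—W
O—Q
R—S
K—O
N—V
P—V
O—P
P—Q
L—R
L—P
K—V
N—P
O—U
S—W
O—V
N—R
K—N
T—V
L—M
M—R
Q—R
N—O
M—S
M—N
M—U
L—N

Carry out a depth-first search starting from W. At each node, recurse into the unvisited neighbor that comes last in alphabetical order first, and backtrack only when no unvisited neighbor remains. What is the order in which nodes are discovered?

W U Q R S M N V T L P O K

Visit W
W → U
U → Q
Q → R
R → S
S → M
M → N
N → V
V → T
T → L
L → P
P → O
O → K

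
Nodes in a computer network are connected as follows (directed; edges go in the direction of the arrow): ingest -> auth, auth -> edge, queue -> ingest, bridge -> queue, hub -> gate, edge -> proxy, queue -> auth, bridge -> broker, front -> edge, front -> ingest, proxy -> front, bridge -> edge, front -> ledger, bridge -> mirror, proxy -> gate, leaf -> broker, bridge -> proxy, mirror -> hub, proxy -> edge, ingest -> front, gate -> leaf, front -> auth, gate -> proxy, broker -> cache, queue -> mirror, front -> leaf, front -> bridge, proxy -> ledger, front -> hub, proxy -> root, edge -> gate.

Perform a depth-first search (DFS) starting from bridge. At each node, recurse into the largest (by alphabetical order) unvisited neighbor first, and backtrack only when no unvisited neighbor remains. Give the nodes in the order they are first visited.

bridge → queue → mirror → hub → gate → proxy → root → ledger → front → leaf → broker → cache → ingest → auth → edge

Visit bridge
bridge → queue
queue → mirror
mirror → hub
hub → gate
gate → proxy
proxy → root
proxy → ledger
proxy → front
front → leaf
leaf → broker
broker → cache
front → ingest
ingest → auth
auth → edge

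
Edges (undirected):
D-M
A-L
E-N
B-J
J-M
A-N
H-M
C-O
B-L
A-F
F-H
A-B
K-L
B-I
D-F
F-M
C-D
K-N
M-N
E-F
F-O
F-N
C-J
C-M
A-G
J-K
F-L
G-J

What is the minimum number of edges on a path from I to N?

3

Level 0: I
Level 1: B
Level 2: A, J, L
Level 3: C, F, G, K, M, N
Level 4: D, E, H, O
N first appears at level 3.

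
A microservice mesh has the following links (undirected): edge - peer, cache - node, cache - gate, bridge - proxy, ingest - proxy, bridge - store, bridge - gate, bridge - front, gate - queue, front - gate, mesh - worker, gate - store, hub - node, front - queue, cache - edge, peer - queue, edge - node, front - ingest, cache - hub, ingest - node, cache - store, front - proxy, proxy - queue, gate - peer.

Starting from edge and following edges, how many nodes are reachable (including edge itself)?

BFS from edge visits: edge, peer, node, cache, queue, gate, ingest, hub, store, proxy, front, bridge
Reachable nodes: 12 of 14 total.

12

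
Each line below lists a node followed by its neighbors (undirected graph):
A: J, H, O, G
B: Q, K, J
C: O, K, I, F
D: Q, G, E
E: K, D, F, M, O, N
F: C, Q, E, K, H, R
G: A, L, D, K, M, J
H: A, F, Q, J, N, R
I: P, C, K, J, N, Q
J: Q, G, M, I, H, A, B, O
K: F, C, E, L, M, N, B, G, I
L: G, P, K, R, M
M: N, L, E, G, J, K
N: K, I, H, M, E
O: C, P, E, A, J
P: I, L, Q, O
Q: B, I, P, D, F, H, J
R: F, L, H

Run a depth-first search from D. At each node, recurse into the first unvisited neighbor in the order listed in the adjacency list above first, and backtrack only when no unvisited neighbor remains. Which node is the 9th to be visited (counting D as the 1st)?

Visit D
D → Q
Q → B
B → K
K → F
F → C
C → O
O → P
P → I
I → J
J → G
G → A
A → H
H → N
N → M
M → L
L → R
M → E

Visit order: D, Q, B, K, F, C, O, P, I, J, G, A, H, N, M, L, R, E

I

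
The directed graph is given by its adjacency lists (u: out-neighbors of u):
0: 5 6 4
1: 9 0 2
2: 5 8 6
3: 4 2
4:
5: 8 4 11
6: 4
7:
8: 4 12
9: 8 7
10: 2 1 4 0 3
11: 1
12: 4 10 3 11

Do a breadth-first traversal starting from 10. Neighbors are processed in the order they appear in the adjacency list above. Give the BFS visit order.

10 -> 2 -> 1 -> 4 -> 0 -> 3 -> 5 -> 8 -> 6 -> 9 -> 11 -> 12 -> 7

Visit 10; enqueue 2, 1, 4, 0, 3 → queue [2, 1, 4, 0, 3]
Visit 2; enqueue 5, 8, 6 → queue [1, 4, 0, 3, 5, 8, 6]
Visit 1; enqueue 9 → queue [4, 0, 3, 5, 8, 6, 9]
Visit 4 → queue [0, 3, 5, 8, 6, 9]
Visit 0 → queue [3, 5, 8, 6, 9]
Visit 3 → queue [5, 8, 6, 9]
Visit 5; enqueue 11 → queue [8, 6, 9, 11]
Visit 8; enqueue 12 → queue [6, 9, 11, 12]
Visit 6 → queue [9, 11, 12]
Visit 9; enqueue 7 → queue [11, 12, 7]
Visit 11 → queue [12, 7]
Visit 12 → queue [7]
Visit 7 → queue []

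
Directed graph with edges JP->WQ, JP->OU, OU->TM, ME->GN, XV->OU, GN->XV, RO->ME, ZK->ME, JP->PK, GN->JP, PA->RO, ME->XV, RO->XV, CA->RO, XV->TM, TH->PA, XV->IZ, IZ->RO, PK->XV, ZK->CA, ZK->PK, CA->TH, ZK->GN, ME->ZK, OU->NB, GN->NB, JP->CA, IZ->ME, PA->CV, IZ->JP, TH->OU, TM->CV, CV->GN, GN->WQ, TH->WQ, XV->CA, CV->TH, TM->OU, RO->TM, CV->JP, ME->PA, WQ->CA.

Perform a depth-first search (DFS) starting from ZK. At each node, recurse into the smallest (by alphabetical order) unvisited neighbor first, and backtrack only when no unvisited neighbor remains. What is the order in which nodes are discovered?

ZK -> CA -> RO -> ME -> GN -> JP -> OU -> NB -> TM -> CV -> TH -> PA -> WQ -> PK -> XV -> IZ

Visit ZK
ZK → CA
CA → RO
RO → ME
ME → GN
GN → JP
JP → OU
OU → NB
OU → TM
TM → CV
CV → TH
TH → PA
TH → WQ
JP → PK
PK → XV
XV → IZ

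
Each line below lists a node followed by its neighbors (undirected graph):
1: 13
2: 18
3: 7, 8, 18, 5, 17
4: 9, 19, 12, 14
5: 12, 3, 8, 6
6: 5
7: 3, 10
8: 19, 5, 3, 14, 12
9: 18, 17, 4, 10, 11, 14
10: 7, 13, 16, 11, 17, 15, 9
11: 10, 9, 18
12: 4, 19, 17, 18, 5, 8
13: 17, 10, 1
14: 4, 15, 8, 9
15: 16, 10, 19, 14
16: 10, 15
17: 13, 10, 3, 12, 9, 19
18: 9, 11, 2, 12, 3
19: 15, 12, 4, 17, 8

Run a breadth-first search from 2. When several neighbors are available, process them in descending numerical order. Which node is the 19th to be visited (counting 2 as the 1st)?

1

Visit 2; enqueue 18 → queue [18]
Visit 18; enqueue 12, 11, 9, 3 → queue [12, 11, 9, 3]
Visit 12; enqueue 19, 17, 8, 5, 4 → queue [11, 9, 3, 19, 17, 8, 5, 4]
Visit 11; enqueue 10 → queue [9, 3, 19, 17, 8, 5, 4, 10]
Visit 9; enqueue 14 → queue [3, 19, 17, 8, 5, 4, 10, 14]
Visit 3; enqueue 7 → queue [19, 17, 8, 5, 4, 10, 14, 7]
Visit 19; enqueue 15 → queue [17, 8, 5, 4, 10, 14, 7, 15]
Visit 17; enqueue 13 → queue [8, 5, 4, 10, 14, 7, 15, 13]
Visit 8 → queue [5, 4, 10, 14, 7, 15, 13]
Visit 5; enqueue 6 → queue [4, 10, 14, 7, 15, 13, 6]
Visit 4 → queue [10, 14, 7, 15, 13, 6]
Visit 10; enqueue 16 → queue [14, 7, 15, 13, 6, 16]
Visit 14 → queue [7, 15, 13, 6, 16]
Visit 7 → queue [15, 13, 6, 16]
Visit 15 → queue [13, 6, 16]
Visit 13; enqueue 1 → queue [6, 16, 1]
Visit 6 → queue [16, 1]
Visit 16 → queue [1]
Visit 1 → queue []

Visit order: 2, 18, 12, 11, 9, 3, 19, 17, 8, 5, 4, 10, 14, 7, 15, 13, 6, 16, 1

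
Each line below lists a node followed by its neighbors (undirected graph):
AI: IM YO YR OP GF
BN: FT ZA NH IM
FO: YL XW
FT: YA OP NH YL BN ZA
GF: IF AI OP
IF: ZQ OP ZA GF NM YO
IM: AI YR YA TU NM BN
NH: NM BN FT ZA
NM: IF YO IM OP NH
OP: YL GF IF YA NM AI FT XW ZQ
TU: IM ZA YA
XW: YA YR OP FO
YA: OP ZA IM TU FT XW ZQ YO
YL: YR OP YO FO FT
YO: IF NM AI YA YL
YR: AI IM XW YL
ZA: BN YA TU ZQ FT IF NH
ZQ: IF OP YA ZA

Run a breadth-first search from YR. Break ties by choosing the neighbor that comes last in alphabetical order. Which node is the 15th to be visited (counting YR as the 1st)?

IF

Visit YR; enqueue YL, XW, IM, AI → queue [YL, XW, IM, AI]
Visit YL; enqueue YO, OP, FT, FO → queue [XW, IM, AI, YO, OP, FT, FO]
Visit XW; enqueue YA → queue [IM, AI, YO, OP, FT, FO, YA]
Visit IM; enqueue TU, NM, BN → queue [AI, YO, OP, FT, FO, YA, TU, NM, BN]
Visit AI; enqueue GF → queue [YO, OP, FT, FO, YA, TU, NM, BN, GF]
Visit YO; enqueue IF → queue [OP, FT, FO, YA, TU, NM, BN, GF, IF]
Visit OP; enqueue ZQ → queue [FT, FO, YA, TU, NM, BN, GF, IF, ZQ]
Visit FT; enqueue ZA, NH → queue [FO, YA, TU, NM, BN, GF, IF, ZQ, ZA, NH]
Visit FO → queue [YA, TU, NM, BN, GF, IF, ZQ, ZA, NH]
Visit YA → queue [TU, NM, BN, GF, IF, ZQ, ZA, NH]
Visit TU → queue [NM, BN, GF, IF, ZQ, ZA, NH]
Visit NM → queue [BN, GF, IF, ZQ, ZA, NH]
Visit BN → queue [GF, IF, ZQ, ZA, NH]
Visit GF → queue [IF, ZQ, ZA, NH]
Visit IF → queue [ZQ, ZA, NH]
Visit ZQ → queue [ZA, NH]
Visit ZA → queue [NH]
Visit NH → queue []

Visit order: YR, YL, XW, IM, AI, YO, OP, FT, FO, YA, TU, NM, BN, GF, IF, ZQ, ZA, NH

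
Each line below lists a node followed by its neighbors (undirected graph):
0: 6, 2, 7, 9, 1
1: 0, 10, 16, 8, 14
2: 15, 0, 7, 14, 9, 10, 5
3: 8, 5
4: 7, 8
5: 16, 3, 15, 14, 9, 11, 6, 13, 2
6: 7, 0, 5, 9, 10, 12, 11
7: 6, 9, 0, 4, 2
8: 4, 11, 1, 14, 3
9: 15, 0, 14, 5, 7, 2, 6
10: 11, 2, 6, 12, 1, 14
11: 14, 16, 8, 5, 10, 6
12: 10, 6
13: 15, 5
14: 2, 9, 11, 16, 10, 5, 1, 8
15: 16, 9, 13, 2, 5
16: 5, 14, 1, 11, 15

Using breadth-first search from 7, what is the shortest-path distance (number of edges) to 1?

2

Level 0: 7
Level 1: 0, 2, 4, 6, 9
Level 2: 1, 5, 8, 10, 11, 12, 14, 15
Level 3: 3, 13, 16
1 first appears at level 2.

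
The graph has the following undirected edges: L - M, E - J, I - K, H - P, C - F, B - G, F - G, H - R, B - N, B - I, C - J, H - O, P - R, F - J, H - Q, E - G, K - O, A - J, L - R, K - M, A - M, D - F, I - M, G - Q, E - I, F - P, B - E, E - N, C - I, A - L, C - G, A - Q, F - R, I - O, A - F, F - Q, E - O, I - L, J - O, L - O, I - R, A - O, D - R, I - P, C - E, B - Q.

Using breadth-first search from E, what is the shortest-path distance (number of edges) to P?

Level 0: E
Level 1: B, C, G, I, J, N, O
Level 2: A, F, H, K, L, M, P, Q, R
Level 3: D
P first appears at level 2.

2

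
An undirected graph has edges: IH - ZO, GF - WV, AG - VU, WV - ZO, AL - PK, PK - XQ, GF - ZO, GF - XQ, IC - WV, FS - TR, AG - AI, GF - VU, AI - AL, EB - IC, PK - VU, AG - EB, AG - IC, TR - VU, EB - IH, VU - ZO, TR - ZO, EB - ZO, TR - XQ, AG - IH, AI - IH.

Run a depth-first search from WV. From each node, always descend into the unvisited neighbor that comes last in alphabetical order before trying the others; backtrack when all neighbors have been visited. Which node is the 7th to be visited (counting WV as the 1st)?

Visit WV
WV → ZO
ZO → VU
VU → TR
TR → XQ
XQ → PK
PK → AL
AL → AI
AI → IH
IH → EB
EB → IC
IC → AG
XQ → GF
TR → FS

Visit order: WV, ZO, VU, TR, XQ, PK, AL, AI, IH, EB, IC, AG, GF, FS

AL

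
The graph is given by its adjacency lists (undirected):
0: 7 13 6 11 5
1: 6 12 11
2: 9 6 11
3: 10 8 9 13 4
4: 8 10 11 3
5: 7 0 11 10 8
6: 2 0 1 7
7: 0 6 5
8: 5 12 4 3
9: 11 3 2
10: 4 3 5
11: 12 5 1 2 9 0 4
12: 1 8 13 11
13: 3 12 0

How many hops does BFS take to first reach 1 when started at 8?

Level 0: 8
Level 1: 3, 4, 5, 12
Level 2: 0, 1, 7, 9, 10, 11, 13
Level 3: 2, 6
1 first appears at level 2.

2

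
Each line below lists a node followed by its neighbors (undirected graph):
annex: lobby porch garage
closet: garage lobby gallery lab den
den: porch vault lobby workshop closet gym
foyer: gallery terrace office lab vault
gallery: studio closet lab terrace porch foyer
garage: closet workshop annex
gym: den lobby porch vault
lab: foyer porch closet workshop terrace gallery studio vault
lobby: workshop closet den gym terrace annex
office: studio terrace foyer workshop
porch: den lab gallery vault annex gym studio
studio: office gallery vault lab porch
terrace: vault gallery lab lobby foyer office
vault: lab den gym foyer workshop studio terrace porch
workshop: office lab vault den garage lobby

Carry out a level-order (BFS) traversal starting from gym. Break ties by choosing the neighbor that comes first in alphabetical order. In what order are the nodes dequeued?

gym, den, lobby, porch, vault, closet, workshop, annex, terrace, gallery, lab, studio, foyer, garage, office

Visit gym; enqueue den, lobby, porch, vault → queue [den, lobby, porch, vault]
Visit den; enqueue closet, workshop → queue [lobby, porch, vault, closet, workshop]
Visit lobby; enqueue annex, terrace → queue [porch, vault, closet, workshop, annex, terrace]
Visit porch; enqueue gallery, lab, studio → queue [vault, closet, workshop, annex, terrace, gallery, lab, studio]
Visit vault; enqueue foyer → queue [closet, workshop, annex, terrace, gallery, lab, studio, foyer]
Visit closet; enqueue garage → queue [workshop, annex, terrace, gallery, lab, studio, foyer, garage]
Visit workshop; enqueue office → queue [annex, terrace, gallery, lab, studio, foyer, garage, office]
Visit annex → queue [terrace, gallery, lab, studio, foyer, garage, office]
Visit terrace → queue [gallery, lab, studio, foyer, garage, office]
Visit gallery → queue [lab, studio, foyer, garage, office]
Visit lab → queue [studio, foyer, garage, office]
Visit studio → queue [foyer, garage, office]
Visit foyer → queue [garage, office]
Visit garage → queue [office]
Visit office → queue []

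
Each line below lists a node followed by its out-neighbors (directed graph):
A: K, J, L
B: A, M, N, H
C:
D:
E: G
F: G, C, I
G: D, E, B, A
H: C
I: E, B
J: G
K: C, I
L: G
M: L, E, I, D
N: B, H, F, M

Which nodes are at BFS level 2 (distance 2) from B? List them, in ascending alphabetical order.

Level 0: B
Level 1: A, H, M, N
Level 2: C, D, E, F, I, J, K, L
Level 3: G

C, D, E, F, I, J, K, L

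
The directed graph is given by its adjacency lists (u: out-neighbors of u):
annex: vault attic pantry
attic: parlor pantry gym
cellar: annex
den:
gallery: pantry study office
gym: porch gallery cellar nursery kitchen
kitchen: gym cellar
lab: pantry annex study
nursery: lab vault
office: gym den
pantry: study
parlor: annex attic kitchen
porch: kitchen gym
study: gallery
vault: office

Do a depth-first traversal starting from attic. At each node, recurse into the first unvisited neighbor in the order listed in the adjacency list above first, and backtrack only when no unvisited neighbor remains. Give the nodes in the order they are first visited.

Visit attic
attic → parlor
parlor → annex
annex → vault
vault → office
office → gym
gym → porch
porch → kitchen
kitchen → cellar
gym → gallery
gallery → pantry
pantry → study
gym → nursery
nursery → lab
office → den

attic → parlor → annex → vault → office → gym → porch → kitchen → cellar → gallery → pantry → study → nursery → lab → den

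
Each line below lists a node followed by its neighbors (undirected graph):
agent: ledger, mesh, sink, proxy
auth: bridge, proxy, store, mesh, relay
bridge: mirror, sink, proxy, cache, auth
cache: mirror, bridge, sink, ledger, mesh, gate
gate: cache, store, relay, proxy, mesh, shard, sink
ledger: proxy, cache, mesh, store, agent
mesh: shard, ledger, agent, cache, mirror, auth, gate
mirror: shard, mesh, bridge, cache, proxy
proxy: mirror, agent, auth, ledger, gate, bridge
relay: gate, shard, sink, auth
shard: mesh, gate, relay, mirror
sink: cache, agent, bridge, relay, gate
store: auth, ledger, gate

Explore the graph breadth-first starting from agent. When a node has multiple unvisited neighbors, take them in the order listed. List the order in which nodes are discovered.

agent, ledger, mesh, sink, proxy, cache, store, shard, mirror, auth, gate, bridge, relay

Visit agent; enqueue ledger, mesh, sink, proxy → queue [ledger, mesh, sink, proxy]
Visit ledger; enqueue cache, store → queue [mesh, sink, proxy, cache, store]
Visit mesh; enqueue shard, mirror, auth, gate → queue [sink, proxy, cache, store, shard, mirror, auth, gate]
Visit sink; enqueue bridge, relay → queue [proxy, cache, store, shard, mirror, auth, gate, bridge, relay]
Visit proxy → queue [cache, store, shard, mirror, auth, gate, bridge, relay]
Visit cache → queue [store, shard, mirror, auth, gate, bridge, relay]
Visit store → queue [shard, mirror, auth, gate, bridge, relay]
Visit shard → queue [mirror, auth, gate, bridge, relay]
Visit mirror → queue [auth, gate, bridge, relay]
Visit auth → queue [gate, bridge, relay]
Visit gate → queue [bridge, relay]
Visit bridge → queue [relay]
Visit relay → queue []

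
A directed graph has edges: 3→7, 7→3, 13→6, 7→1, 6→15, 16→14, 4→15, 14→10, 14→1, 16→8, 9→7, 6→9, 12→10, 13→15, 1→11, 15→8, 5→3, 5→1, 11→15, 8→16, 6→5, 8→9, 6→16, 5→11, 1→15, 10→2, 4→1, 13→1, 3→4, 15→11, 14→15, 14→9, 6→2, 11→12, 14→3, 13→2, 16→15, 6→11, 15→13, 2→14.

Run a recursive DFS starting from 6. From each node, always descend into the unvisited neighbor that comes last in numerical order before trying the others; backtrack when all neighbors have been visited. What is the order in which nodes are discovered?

6 -> 16 -> 15 -> 13 -> 2 -> 14 -> 10 -> 9 -> 7 -> 3 -> 4 -> 1 -> 11 -> 12 -> 8 -> 5

Visit 6
6 → 16
16 → 15
15 → 13
13 → 2
2 → 14
14 → 10
14 → 9
9 → 7
7 → 3
3 → 4
4 → 1
1 → 11
11 → 12
15 → 8
6 → 5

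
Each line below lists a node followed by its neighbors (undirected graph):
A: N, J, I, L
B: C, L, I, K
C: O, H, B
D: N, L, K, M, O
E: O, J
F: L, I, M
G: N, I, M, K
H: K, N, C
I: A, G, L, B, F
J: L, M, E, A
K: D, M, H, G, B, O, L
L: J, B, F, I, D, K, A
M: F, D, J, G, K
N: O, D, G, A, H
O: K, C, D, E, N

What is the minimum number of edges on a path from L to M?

Level 0: L
Level 1: A, B, D, F, I, J, K
Level 2: C, E, G, H, M, N, O
M first appears at level 2.

2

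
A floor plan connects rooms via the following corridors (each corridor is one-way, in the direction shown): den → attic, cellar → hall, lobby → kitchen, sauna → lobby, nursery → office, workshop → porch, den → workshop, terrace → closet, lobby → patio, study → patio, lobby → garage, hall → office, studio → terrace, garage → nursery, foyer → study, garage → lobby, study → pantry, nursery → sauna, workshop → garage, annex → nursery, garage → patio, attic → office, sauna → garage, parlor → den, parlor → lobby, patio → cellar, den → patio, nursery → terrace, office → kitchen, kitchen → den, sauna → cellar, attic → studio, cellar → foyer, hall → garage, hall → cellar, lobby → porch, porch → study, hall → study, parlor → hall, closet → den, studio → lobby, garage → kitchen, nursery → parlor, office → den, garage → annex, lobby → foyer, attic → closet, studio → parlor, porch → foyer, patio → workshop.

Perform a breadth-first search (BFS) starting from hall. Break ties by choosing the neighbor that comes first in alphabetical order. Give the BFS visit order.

Visit hall; enqueue cellar, garage, office, study → queue [cellar, garage, office, study]
Visit cellar; enqueue foyer → queue [garage, office, study, foyer]
Visit garage; enqueue annex, kitchen, lobby, nursery, patio → queue [office, study, foyer, annex, kitchen, lobby, nursery, patio]
Visit office; enqueue den → queue [study, foyer, annex, kitchen, lobby, nursery, patio, den]
Visit study; enqueue pantry → queue [foyer, annex, kitchen, lobby, nursery, patio, den, pantry]
Visit foyer → queue [annex, kitchen, lobby, nursery, patio, den, pantry]
Visit annex → queue [kitchen, lobby, nursery, patio, den, pantry]
Visit kitchen → queue [lobby, nursery, patio, den, pantry]
Visit lobby; enqueue porch → queue [nursery, patio, den, pantry, porch]
Visit nursery; enqueue parlor, sauna, terrace → queue [patio, den, pantry, porch, parlor, sauna, terrace]
Visit patio; enqueue workshop → queue [den, pantry, porch, parlor, sauna, terrace, workshop]
Visit den; enqueue attic → queue [pantry, porch, parlor, sauna, terrace, workshop, attic]
Visit pantry → queue [porch, parlor, sauna, terrace, workshop, attic]
Visit porch → queue [parlor, sauna, terrace, workshop, attic]
Visit parlor → queue [sauna, terrace, workshop, attic]
Visit sauna → queue [terrace, workshop, attic]
Visit terrace; enqueue closet → queue [workshop, attic, closet]
Visit workshop → queue [attic, closet]
Visit attic; enqueue studio → queue [closet, studio]
Visit closet → queue [studio]
Visit studio → queue []

hall → cellar → garage → office → study → foyer → annex → kitchen → lobby → nursery → patio → den → pantry → porch → parlor → sauna → terrace → workshop → attic → closet → studio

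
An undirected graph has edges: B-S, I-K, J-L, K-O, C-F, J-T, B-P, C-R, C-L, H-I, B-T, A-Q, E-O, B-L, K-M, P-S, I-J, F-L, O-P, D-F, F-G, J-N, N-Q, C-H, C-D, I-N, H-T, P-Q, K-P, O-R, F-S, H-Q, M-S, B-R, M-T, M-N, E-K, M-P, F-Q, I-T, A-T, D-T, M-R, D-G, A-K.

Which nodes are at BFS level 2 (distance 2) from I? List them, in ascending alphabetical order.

Level 0: I
Level 1: H, J, K, N, T
Level 2: A, B, C, D, E, L, M, O, P, Q
Level 3: F, G, R, S

A, B, C, D, E, L, M, O, P, Q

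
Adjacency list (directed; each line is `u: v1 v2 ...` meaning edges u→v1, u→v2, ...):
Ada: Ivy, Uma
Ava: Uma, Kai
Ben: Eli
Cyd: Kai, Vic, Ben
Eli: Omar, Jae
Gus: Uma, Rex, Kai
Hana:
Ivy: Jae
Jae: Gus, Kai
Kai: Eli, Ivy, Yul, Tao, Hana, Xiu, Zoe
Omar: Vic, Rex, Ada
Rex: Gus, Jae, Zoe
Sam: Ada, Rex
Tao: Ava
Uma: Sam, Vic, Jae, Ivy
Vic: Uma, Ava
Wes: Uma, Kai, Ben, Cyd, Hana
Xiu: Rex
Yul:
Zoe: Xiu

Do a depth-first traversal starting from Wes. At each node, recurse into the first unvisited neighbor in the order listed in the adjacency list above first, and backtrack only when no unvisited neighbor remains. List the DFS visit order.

Wes → Uma → Sam → Ada → Ivy → Jae → Gus → Rex → Zoe → Xiu → Kai → Eli → Omar → Vic → Ava → Yul → Tao → Hana → Ben → Cyd

Visit Wes
Wes → Uma
Uma → Sam
Sam → Ada
Ada → Ivy
Ivy → Jae
Jae → Gus
Gus → Rex
Rex → Zoe
Zoe → Xiu
Gus → Kai
Kai → Eli
Eli → Omar
Omar → Vic
Vic → Ava
Kai → Yul
Kai → Tao
Kai → Hana
Wes → Ben
Wes → Cyd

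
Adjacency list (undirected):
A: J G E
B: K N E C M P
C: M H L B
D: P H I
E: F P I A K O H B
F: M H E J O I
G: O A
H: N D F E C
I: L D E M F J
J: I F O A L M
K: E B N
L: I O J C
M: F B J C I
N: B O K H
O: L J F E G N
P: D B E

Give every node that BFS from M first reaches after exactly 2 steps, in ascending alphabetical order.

Level 0: M
Level 1: B, C, F, I, J
Level 2: A, D, E, H, K, L, N, O, P
Level 3: G

A, D, E, H, K, L, N, O, P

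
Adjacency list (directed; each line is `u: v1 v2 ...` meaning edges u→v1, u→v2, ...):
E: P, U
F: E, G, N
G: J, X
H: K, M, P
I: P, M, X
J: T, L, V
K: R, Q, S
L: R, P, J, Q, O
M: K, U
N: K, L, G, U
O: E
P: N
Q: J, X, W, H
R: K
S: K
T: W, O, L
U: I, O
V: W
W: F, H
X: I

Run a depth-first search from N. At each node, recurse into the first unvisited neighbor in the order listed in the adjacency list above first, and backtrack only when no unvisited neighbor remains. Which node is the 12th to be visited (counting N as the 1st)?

Visit N
N → K
K → R
K → Q
Q → J
J → T
T → W
W → F
F → E
E → P
E → U
U → I
I → M
I → X
U → O
F → G
W → H
T → L
J → V
K → S

Visit order: N, K, R, Q, J, T, W, F, E, P, U, I, M, X, O, G, H, L, V, S

I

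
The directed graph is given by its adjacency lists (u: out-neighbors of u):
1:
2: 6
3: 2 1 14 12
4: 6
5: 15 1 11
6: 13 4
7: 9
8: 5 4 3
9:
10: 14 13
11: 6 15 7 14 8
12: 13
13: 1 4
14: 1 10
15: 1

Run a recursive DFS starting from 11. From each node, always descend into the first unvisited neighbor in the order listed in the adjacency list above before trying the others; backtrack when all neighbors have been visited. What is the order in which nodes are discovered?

11, 6, 13, 1, 4, 15, 7, 9, 14, 10, 8, 5, 3, 2, 12

Visit 11
11 → 6
6 → 13
13 → 1
13 → 4
11 → 15
11 → 7
7 → 9
11 → 14
14 → 10
11 → 8
8 → 5
8 → 3
3 → 2
3 → 12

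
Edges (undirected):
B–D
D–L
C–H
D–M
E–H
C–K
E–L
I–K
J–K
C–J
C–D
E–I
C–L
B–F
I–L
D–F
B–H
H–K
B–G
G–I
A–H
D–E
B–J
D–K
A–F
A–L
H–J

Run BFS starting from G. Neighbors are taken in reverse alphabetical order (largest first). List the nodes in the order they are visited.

Visit G; enqueue I, B → queue [I, B]
Visit I; enqueue L, K, E → queue [B, L, K, E]
Visit B; enqueue J, H, F, D → queue [L, K, E, J, H, F, D]
Visit L; enqueue C, A → queue [K, E, J, H, F, D, C, A]
Visit K → queue [E, J, H, F, D, C, A]
Visit E → queue [J, H, F, D, C, A]
Visit J → queue [H, F, D, C, A]
Visit H → queue [F, D, C, A]
Visit F → queue [D, C, A]
Visit D; enqueue M → queue [C, A, M]
Visit C → queue [A, M]
Visit A → queue [M]
Visit M → queue []

G, I, B, L, K, E, J, H, F, D, C, A, M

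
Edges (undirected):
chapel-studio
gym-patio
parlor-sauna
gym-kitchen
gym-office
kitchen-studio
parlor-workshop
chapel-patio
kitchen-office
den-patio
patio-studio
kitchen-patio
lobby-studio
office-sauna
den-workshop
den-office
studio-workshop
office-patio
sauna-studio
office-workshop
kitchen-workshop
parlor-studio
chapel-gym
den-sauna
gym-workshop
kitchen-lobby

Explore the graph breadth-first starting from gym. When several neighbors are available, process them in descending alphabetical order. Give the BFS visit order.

gym → workshop → patio → office → kitchen → chapel → studio → parlor → den → sauna → lobby

Visit gym; enqueue workshop, patio, office, kitchen, chapel → queue [workshop, patio, office, kitchen, chapel]
Visit workshop; enqueue studio, parlor, den → queue [patio, office, kitchen, chapel, studio, parlor, den]
Visit patio → queue [office, kitchen, chapel, studio, parlor, den]
Visit office; enqueue sauna → queue [kitchen, chapel, studio, parlor, den, sauna]
Visit kitchen; enqueue lobby → queue [chapel, studio, parlor, den, sauna, lobby]
Visit chapel → queue [studio, parlor, den, sauna, lobby]
Visit studio → queue [parlor, den, sauna, lobby]
Visit parlor → queue [den, sauna, lobby]
Visit den → queue [sauna, lobby]
Visit sauna → queue [lobby]
Visit lobby → queue []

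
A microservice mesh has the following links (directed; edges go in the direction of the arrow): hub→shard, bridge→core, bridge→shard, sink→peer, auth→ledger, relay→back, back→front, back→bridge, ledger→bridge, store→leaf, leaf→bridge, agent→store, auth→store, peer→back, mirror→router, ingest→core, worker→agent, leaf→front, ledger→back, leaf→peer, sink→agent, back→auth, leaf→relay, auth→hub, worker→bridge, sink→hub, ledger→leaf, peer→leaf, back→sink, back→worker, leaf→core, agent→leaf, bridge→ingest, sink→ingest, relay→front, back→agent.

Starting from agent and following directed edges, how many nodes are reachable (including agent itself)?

16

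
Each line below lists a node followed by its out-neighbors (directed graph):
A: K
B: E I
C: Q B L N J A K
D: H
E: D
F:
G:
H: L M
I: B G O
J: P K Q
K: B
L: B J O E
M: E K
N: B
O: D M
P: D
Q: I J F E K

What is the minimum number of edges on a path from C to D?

3

Level 0: C
Level 1: A, B, J, K, L, N, Q
Level 2: E, F, I, O, P
Level 3: D, G, M
Level 4: H
D first appears at level 3.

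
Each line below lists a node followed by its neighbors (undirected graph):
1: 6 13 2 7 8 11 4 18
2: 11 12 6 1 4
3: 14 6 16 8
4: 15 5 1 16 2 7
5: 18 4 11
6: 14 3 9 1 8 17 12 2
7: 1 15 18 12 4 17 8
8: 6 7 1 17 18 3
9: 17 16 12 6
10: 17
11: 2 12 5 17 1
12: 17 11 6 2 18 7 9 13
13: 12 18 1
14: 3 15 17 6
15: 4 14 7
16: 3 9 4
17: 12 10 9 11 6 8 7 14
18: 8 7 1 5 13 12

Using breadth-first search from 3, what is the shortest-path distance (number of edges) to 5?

3

Level 0: 3
Level 1: 6, 8, 14, 16
Level 2: 1, 2, 4, 7, 9, 12, 15, 17, 18
Level 3: 5, 10, 11, 13
5 first appears at level 3.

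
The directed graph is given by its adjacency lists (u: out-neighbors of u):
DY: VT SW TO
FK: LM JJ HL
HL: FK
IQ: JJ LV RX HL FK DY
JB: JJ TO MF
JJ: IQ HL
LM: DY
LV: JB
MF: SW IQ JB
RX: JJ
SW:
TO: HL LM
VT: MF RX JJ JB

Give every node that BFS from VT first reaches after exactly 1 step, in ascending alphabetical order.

JB, JJ, MF, RX

Level 0: VT
Level 1: JB, JJ, MF, RX
Level 2: HL, IQ, SW, TO
Level 3: DY, FK, LM, LV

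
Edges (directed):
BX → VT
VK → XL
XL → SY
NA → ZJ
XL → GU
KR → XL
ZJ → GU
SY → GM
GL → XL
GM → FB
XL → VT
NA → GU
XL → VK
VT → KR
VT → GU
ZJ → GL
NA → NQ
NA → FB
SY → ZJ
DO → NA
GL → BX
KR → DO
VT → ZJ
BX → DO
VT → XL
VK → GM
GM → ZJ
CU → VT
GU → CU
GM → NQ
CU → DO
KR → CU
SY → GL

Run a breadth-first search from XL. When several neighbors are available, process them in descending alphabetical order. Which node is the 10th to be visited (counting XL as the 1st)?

CU

Visit XL; enqueue VT, VK, SY, GU → queue [VT, VK, SY, GU]
Visit VT; enqueue ZJ, KR → queue [VK, SY, GU, ZJ, KR]
Visit VK; enqueue GM → queue [SY, GU, ZJ, KR, GM]
Visit SY; enqueue GL → queue [GU, ZJ, KR, GM, GL]
Visit GU; enqueue CU → queue [ZJ, KR, GM, GL, CU]
Visit ZJ → queue [KR, GM, GL, CU]
Visit KR; enqueue DO → queue [GM, GL, CU, DO]
Visit GM; enqueue NQ, FB → queue [GL, CU, DO, NQ, FB]
Visit GL; enqueue BX → queue [CU, DO, NQ, FB, BX]
Visit CU → queue [DO, NQ, FB, BX]
Visit DO; enqueue NA → queue [NQ, FB, BX, NA]
Visit NQ → queue [FB, BX, NA]
Visit FB → queue [BX, NA]
Visit BX → queue [NA]
Visit NA → queue []

Visit order: XL, VT, VK, SY, GU, ZJ, KR, GM, GL, CU, DO, NQ, FB, BX, NA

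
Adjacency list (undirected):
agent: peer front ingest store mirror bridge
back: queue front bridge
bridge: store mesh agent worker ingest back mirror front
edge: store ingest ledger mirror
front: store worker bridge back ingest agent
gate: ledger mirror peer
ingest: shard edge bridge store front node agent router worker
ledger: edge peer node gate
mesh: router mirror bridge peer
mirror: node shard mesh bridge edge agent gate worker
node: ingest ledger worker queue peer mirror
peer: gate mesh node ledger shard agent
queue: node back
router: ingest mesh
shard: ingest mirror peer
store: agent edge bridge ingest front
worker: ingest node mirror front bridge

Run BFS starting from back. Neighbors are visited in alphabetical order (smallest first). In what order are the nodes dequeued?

back, bridge, front, queue, agent, ingest, mesh, mirror, store, worker, node, peer, edge, router, shard, gate, ledger

Visit back; enqueue bridge, front, queue → queue [bridge, front, queue]
Visit bridge; enqueue agent, ingest, mesh, mirror, store, worker → queue [front, queue, agent, ingest, mesh, mirror, store, worker]
Visit front → queue [queue, agent, ingest, mesh, mirror, store, worker]
Visit queue; enqueue node → queue [agent, ingest, mesh, mirror, store, worker, node]
Visit agent; enqueue peer → queue [ingest, mesh, mirror, store, worker, node, peer]
Visit ingest; enqueue edge, router, shard → queue [mesh, mirror, store, worker, node, peer, edge, router, shard]
Visit mesh → queue [mirror, store, worker, node, peer, edge, router, shard]
Visit mirror; enqueue gate → queue [store, worker, node, peer, edge, router, shard, gate]
Visit store → queue [worker, node, peer, edge, router, shard, gate]
Visit worker → queue [node, peer, edge, router, shard, gate]
Visit node; enqueue ledger → queue [peer, edge, router, shard, gate, ledger]
Visit peer → queue [edge, router, shard, gate, ledger]
Visit edge → queue [router, shard, gate, ledger]
Visit router → queue [shard, gate, ledger]
Visit shard → queue [gate, ledger]
Visit gate → queue [ledger]
Visit ledger → queue []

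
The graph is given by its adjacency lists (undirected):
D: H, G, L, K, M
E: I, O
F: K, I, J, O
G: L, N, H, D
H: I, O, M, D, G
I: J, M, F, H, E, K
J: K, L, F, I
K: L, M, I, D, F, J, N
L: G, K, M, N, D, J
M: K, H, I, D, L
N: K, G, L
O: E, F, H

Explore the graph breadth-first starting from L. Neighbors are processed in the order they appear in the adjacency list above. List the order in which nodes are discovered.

L, G, K, M, N, D, J, H, I, F, O, E

Visit L; enqueue G, K, M, N, D, J → queue [G, K, M, N, D, J]
Visit G; enqueue H → queue [K, M, N, D, J, H]
Visit K; enqueue I, F → queue [M, N, D, J, H, I, F]
Visit M → queue [N, D, J, H, I, F]
Visit N → queue [D, J, H, I, F]
Visit D → queue [J, H, I, F]
Visit J → queue [H, I, F]
Visit H; enqueue O → queue [I, F, O]
Visit I; enqueue E → queue [F, O, E]
Visit F → queue [O, E]
Visit O → queue [E]
Visit E → queue []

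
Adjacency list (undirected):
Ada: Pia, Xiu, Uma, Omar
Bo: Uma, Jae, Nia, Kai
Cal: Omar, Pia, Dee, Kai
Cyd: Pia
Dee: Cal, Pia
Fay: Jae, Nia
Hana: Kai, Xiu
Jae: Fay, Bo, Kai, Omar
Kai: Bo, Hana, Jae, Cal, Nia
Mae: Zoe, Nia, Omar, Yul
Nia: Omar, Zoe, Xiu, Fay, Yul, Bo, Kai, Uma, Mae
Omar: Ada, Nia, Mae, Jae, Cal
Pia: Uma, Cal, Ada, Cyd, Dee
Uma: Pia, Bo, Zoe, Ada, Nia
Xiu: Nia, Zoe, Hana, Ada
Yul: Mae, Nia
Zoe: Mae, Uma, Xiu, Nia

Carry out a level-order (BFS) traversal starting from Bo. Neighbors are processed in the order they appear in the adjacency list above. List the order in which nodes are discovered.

Visit Bo; enqueue Uma, Jae, Nia, Kai → queue [Uma, Jae, Nia, Kai]
Visit Uma; enqueue Pia, Zoe, Ada → queue [Jae, Nia, Kai, Pia, Zoe, Ada]
Visit Jae; enqueue Fay, Omar → queue [Nia, Kai, Pia, Zoe, Ada, Fay, Omar]
Visit Nia; enqueue Xiu, Yul, Mae → queue [Kai, Pia, Zoe, Ada, Fay, Omar, Xiu, Yul, Mae]
Visit Kai; enqueue Hana, Cal → queue [Pia, Zoe, Ada, Fay, Omar, Xiu, Yul, Mae, Hana, Cal]
Visit Pia; enqueue Cyd, Dee → queue [Zoe, Ada, Fay, Omar, Xiu, Yul, Mae, Hana, Cal, Cyd, Dee]
Visit Zoe → queue [Ada, Fay, Omar, Xiu, Yul, Mae, Hana, Cal, Cyd, Dee]
Visit Ada → queue [Fay, Omar, Xiu, Yul, Mae, Hana, Cal, Cyd, Dee]
Visit Fay → queue [Omar, Xiu, Yul, Mae, Hana, Cal, Cyd, Dee]
Visit Omar → queue [Xiu, Yul, Mae, Hana, Cal, Cyd, Dee]
Visit Xiu → queue [Yul, Mae, Hana, Cal, Cyd, Dee]
Visit Yul → queue [Mae, Hana, Cal, Cyd, Dee]
Visit Mae → queue [Hana, Cal, Cyd, Dee]
Visit Hana → queue [Cal, Cyd, Dee]
Visit Cal → queue [Cyd, Dee]
Visit Cyd → queue [Dee]
Visit Dee → queue []

Bo, Uma, Jae, Nia, Kai, Pia, Zoe, Ada, Fay, Omar, Xiu, Yul, Mae, Hana, Cal, Cyd, Dee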